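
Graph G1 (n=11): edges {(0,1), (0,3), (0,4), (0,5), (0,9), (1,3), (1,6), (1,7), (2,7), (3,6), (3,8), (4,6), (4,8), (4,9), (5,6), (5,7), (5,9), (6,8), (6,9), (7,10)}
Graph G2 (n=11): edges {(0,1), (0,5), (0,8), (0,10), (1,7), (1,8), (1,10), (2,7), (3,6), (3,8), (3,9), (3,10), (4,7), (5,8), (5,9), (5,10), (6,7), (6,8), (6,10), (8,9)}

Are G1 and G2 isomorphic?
Yes, isomorphic

The graphs are isomorphic.
One valid mapping φ: V(G1) → V(G2): 0→10, 1→6, 2→2, 3→3, 4→5, 5→1, 6→8, 7→7, 8→9, 9→0, 10→4

Verify φ preserves adjacency — for each edge of G1, its image is an edge of G2:
  (0,1) → (φ(0),φ(1)) = (6,10) ∈ E(G2) ✓
  (0,3) → (φ(0),φ(3)) = (3,10) ∈ E(G2) ✓
  (0,4) → (φ(0),φ(4)) = (5,10) ∈ E(G2) ✓
  (0,5) → (φ(0),φ(5)) = (1,10) ∈ E(G2) ✓
  (0,9) → (φ(0),φ(9)) = (0,10) ∈ E(G2) ✓
  (1,3) → (φ(1),φ(3)) = (3,6) ∈ E(G2) ✓
  (1,6) → (φ(1),φ(6)) = (6,8) ∈ E(G2) ✓
  (1,7) → (φ(1),φ(7)) = (6,7) ∈ E(G2) ✓
  (2,7) → (φ(2),φ(7)) = (2,7) ∈ E(G2) ✓
  (3,6) → (φ(3),φ(6)) = (3,8) ∈ E(G2) ✓
  (3,8) → (φ(3),φ(8)) = (3,9) ∈ E(G2) ✓
  (4,6) → (φ(4),φ(6)) = (5,8) ∈ E(G2) ✓
  (4,8) → (φ(4),φ(8)) = (5,9) ∈ E(G2) ✓
  (4,9) → (φ(4),φ(9)) = (0,5) ∈ E(G2) ✓
  (5,6) → (φ(5),φ(6)) = (1,8) ∈ E(G2) ✓
  (5,7) → (φ(5),φ(7)) = (1,7) ∈ E(G2) ✓
  (5,9) → (φ(5),φ(9)) = (0,1) ∈ E(G2) ✓
  (6,8) → (φ(6),φ(8)) = (8,9) ∈ E(G2) ✓
  (6,9) → (φ(6),φ(9)) = (0,8) ∈ E(G2) ✓
  (7,10) → (φ(7),φ(10)) = (4,7) ∈ E(G2) ✓
All 20 edges of G1 map to edges of G2, and |E(G1)| = |E(G2)| = 20, so φ is a bijection on edges as well as vertices. Hence G1 ≅ G2.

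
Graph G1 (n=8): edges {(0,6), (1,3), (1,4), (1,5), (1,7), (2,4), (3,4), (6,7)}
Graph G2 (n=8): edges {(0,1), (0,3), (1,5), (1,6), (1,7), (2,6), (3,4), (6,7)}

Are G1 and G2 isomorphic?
Yes, isomorphic

The graphs are isomorphic.
One valid mapping φ: V(G1) → V(G2): 0→4, 1→1, 2→2, 3→7, 4→6, 5→5, 6→3, 7→0

Verify φ preserves adjacency — for each edge of G1, its image is an edge of G2:
  (0,6) → (φ(0),φ(6)) = (3,4) ∈ E(G2) ✓
  (1,3) → (φ(1),φ(3)) = (1,7) ∈ E(G2) ✓
  (1,4) → (φ(1),φ(4)) = (1,6) ∈ E(G2) ✓
  (1,5) → (φ(1),φ(5)) = (1,5) ∈ E(G2) ✓
  (1,7) → (φ(1),φ(7)) = (0,1) ∈ E(G2) ✓
  (2,4) → (φ(2),φ(4)) = (2,6) ∈ E(G2) ✓
  (3,4) → (φ(3),φ(4)) = (6,7) ∈ E(G2) ✓
  (6,7) → (φ(6),φ(7)) = (0,3) ∈ E(G2) ✓
All 8 edges of G1 map to edges of G2, and |E(G1)| = |E(G2)| = 8, so φ is a bijection on edges as well as vertices. Hence G1 ≅ G2.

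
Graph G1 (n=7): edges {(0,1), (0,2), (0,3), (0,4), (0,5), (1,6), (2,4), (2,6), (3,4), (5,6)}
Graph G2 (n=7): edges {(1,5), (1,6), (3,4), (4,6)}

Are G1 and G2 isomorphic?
No, not isomorphic

The graphs are NOT isomorphic.

Degrees in G1: deg(0)=5, deg(1)=2, deg(2)=3, deg(3)=2, deg(4)=3, deg(5)=2, deg(6)=3.
Sorted degree sequence of G1: [5, 3, 3, 3, 2, 2, 2].
Degrees in G2: deg(0)=0, deg(1)=2, deg(2)=0, deg(3)=1, deg(4)=2, deg(5)=1, deg(6)=2.
Sorted degree sequence of G2: [2, 2, 2, 1, 1, 0, 0].
The (sorted) degree sequence is an isomorphism invariant, so since G1 and G2 have different degree sequences they cannot be isomorphic.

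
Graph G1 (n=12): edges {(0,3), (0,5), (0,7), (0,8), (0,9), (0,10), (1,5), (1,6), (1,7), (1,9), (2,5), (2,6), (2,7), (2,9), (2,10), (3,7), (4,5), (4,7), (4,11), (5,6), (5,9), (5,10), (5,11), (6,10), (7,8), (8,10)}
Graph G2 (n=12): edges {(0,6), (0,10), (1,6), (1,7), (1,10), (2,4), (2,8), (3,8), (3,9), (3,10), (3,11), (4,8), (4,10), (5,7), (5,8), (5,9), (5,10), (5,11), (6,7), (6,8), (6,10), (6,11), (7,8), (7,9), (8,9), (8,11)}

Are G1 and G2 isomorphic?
Yes, isomorphic

The graphs are isomorphic.
One valid mapping φ: V(G1) → V(G2): 0→6, 1→3, 2→5, 3→0, 4→4, 5→8, 6→9, 7→10, 8→1, 9→11, 10→7, 11→2

Verify φ preserves adjacency — for each edge of G1, its image is an edge of G2:
  (0,3) → (φ(0),φ(3)) = (0,6) ∈ E(G2) ✓
  (0,5) → (φ(0),φ(5)) = (6,8) ∈ E(G2) ✓
  (0,7) → (φ(0),φ(7)) = (6,10) ∈ E(G2) ✓
  (0,8) → (φ(0),φ(8)) = (1,6) ∈ E(G2) ✓
  (0,9) → (φ(0),φ(9)) = (6,11) ∈ E(G2) ✓
  (0,10) → (φ(0),φ(10)) = (6,7) ∈ E(G2) ✓
  (1,5) → (φ(1),φ(5)) = (3,8) ∈ E(G2) ✓
  (1,6) → (φ(1),φ(6)) = (3,9) ∈ E(G2) ✓
  (1,7) → (φ(1),φ(7)) = (3,10) ∈ E(G2) ✓
  (1,9) → (φ(1),φ(9)) = (3,11) ∈ E(G2) ✓
  (2,5) → (φ(2),φ(5)) = (5,8) ∈ E(G2) ✓
  (2,6) → (φ(2),φ(6)) = (5,9) ∈ E(G2) ✓
  (2,7) → (φ(2),φ(7)) = (5,10) ∈ E(G2) ✓
  (2,9) → (φ(2),φ(9)) = (5,11) ∈ E(G2) ✓
  (2,10) → (φ(2),φ(10)) = (5,7) ∈ E(G2) ✓
  (3,7) → (φ(3),φ(7)) = (0,10) ∈ E(G2) ✓
  (4,5) → (φ(4),φ(5)) = (4,8) ∈ E(G2) ✓
  (4,7) → (φ(4),φ(7)) = (4,10) ∈ E(G2) ✓
  (4,11) → (φ(4),φ(11)) = (2,4) ∈ E(G2) ✓
  (5,6) → (φ(5),φ(6)) = (8,9) ∈ E(G2) ✓
  (5,9) → (φ(5),φ(9)) = (8,11) ∈ E(G2) ✓
  (5,10) → (φ(5),φ(10)) = (7,8) ∈ E(G2) ✓
  (5,11) → (φ(5),φ(11)) = (2,8) ∈ E(G2) ✓
  (6,10) → (φ(6),φ(10)) = (7,9) ∈ E(G2) ✓
  (7,8) → (φ(7),φ(8)) = (1,10) ∈ E(G2) ✓
  (8,10) → (φ(8),φ(10)) = (1,7) ∈ E(G2) ✓
All 26 edges of G1 map to edges of G2, and |E(G1)| = |E(G2)| = 26, so φ is a bijection on edges as well as vertices. Hence G1 ≅ G2.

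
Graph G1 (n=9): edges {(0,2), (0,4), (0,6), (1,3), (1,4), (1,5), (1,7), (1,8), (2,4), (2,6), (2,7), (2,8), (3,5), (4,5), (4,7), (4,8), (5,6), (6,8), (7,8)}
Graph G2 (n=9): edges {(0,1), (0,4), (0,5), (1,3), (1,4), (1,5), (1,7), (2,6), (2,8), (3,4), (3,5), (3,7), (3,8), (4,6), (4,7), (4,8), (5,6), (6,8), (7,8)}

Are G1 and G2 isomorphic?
Yes, isomorphic

The graphs are isomorphic.
One valid mapping φ: V(G1) → V(G2): 0→0, 1→8, 2→1, 3→2, 4→4, 5→6, 6→5, 7→7, 8→3

Verify φ preserves adjacency — for each edge of G1, its image is an edge of G2:
  (0,2) → (φ(0),φ(2)) = (0,1) ∈ E(G2) ✓
  (0,4) → (φ(0),φ(4)) = (0,4) ∈ E(G2) ✓
  (0,6) → (φ(0),φ(6)) = (0,5) ∈ E(G2) ✓
  (1,3) → (φ(1),φ(3)) = (2,8) ∈ E(G2) ✓
  (1,4) → (φ(1),φ(4)) = (4,8) ∈ E(G2) ✓
  (1,5) → (φ(1),φ(5)) = (6,8) ∈ E(G2) ✓
  (1,7) → (φ(1),φ(7)) = (7,8) ∈ E(G2) ✓
  (1,8) → (φ(1),φ(8)) = (3,8) ∈ E(G2) ✓
  (2,4) → (φ(2),φ(4)) = (1,4) ∈ E(G2) ✓
  (2,6) → (φ(2),φ(6)) = (1,5) ∈ E(G2) ✓
  (2,7) → (φ(2),φ(7)) = (1,7) ∈ E(G2) ✓
  (2,8) → (φ(2),φ(8)) = (1,3) ∈ E(G2) ✓
  (3,5) → (φ(3),φ(5)) = (2,6) ∈ E(G2) ✓
  (4,5) → (φ(4),φ(5)) = (4,6) ∈ E(G2) ✓
  (4,7) → (φ(4),φ(7)) = (4,7) ∈ E(G2) ✓
  (4,8) → (φ(4),φ(8)) = (3,4) ∈ E(G2) ✓
  (5,6) → (φ(5),φ(6)) = (5,6) ∈ E(G2) ✓
  (6,8) → (φ(6),φ(8)) = (3,5) ∈ E(G2) ✓
  (7,8) → (φ(7),φ(8)) = (3,7) ∈ E(G2) ✓
All 19 edges of G1 map to edges of G2, and |E(G1)| = |E(G2)| = 19, so φ is a bijection on edges as well as vertices. Hence G1 ≅ G2.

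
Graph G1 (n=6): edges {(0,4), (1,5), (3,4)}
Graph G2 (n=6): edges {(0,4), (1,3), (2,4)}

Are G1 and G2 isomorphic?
Yes, isomorphic

The graphs are isomorphic.
One valid mapping φ: V(G1) → V(G2): 0→2, 1→3, 2→5, 3→0, 4→4, 5→1

Verify φ preserves adjacency — for each edge of G1, its image is an edge of G2:
  (0,4) → (φ(0),φ(4)) = (2,4) ∈ E(G2) ✓
  (1,5) → (φ(1),φ(5)) = (1,3) ∈ E(G2) ✓
  (3,4) → (φ(3),φ(4)) = (0,4) ∈ E(G2) ✓
All 3 edges of G1 map to edges of G2, and |E(G1)| = |E(G2)| = 3, so φ is a bijection on edges as well as vertices. Hence G1 ≅ G2.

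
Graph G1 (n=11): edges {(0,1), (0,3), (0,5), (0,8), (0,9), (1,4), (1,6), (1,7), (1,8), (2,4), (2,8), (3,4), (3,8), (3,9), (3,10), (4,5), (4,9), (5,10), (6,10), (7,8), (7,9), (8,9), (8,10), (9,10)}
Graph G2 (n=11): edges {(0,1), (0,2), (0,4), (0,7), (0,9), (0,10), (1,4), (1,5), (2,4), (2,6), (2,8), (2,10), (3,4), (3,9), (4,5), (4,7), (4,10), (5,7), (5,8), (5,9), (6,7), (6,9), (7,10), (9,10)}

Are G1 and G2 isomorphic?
Yes, isomorphic

The graphs are isomorphic.
One valid mapping φ: V(G1) → V(G2): 0→7, 1→5, 2→3, 3→10, 4→9, 5→6, 6→8, 7→1, 8→4, 9→0, 10→2

Verify φ preserves adjacency — for each edge of G1, its image is an edge of G2:
  (0,1) → (φ(0),φ(1)) = (5,7) ∈ E(G2) ✓
  (0,3) → (φ(0),φ(3)) = (7,10) ∈ E(G2) ✓
  (0,5) → (φ(0),φ(5)) = (6,7) ∈ E(G2) ✓
  (0,8) → (φ(0),φ(8)) = (4,7) ∈ E(G2) ✓
  (0,9) → (φ(0),φ(9)) = (0,7) ∈ E(G2) ✓
  (1,4) → (φ(1),φ(4)) = (5,9) ∈ E(G2) ✓
  (1,6) → (φ(1),φ(6)) = (5,8) ∈ E(G2) ✓
  (1,7) → (φ(1),φ(7)) = (1,5) ∈ E(G2) ✓
  (1,8) → (φ(1),φ(8)) = (4,5) ∈ E(G2) ✓
  (2,4) → (φ(2),φ(4)) = (3,9) ∈ E(G2) ✓
  (2,8) → (φ(2),φ(8)) = (3,4) ∈ E(G2) ✓
  (3,4) → (φ(3),φ(4)) = (9,10) ∈ E(G2) ✓
  (3,8) → (φ(3),φ(8)) = (4,10) ∈ E(G2) ✓
  (3,9) → (φ(3),φ(9)) = (0,10) ∈ E(G2) ✓
  (3,10) → (φ(3),φ(10)) = (2,10) ∈ E(G2) ✓
  (4,5) → (φ(4),φ(5)) = (6,9) ∈ E(G2) ✓
  (4,9) → (φ(4),φ(9)) = (0,9) ∈ E(G2) ✓
  (5,10) → (φ(5),φ(10)) = (2,6) ∈ E(G2) ✓
  (6,10) → (φ(6),φ(10)) = (2,8) ∈ E(G2) ✓
  (7,8) → (φ(7),φ(8)) = (1,4) ∈ E(G2) ✓
  (7,9) → (φ(7),φ(9)) = (0,1) ∈ E(G2) ✓
  (8,9) → (φ(8),φ(9)) = (0,4) ∈ E(G2) ✓
  (8,10) → (φ(8),φ(10)) = (2,4) ∈ E(G2) ✓
  (9,10) → (φ(9),φ(10)) = (0,2) ∈ E(G2) ✓
All 24 edges of G1 map to edges of G2, and |E(G1)| = |E(G2)| = 24, so φ is a bijection on edges as well as vertices. Hence G1 ≅ G2.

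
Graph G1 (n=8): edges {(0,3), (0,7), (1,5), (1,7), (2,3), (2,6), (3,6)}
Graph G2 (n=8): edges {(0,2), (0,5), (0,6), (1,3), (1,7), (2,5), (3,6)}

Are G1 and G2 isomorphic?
Yes, isomorphic

The graphs are isomorphic.
One valid mapping φ: V(G1) → V(G2): 0→6, 1→1, 2→2, 3→0, 4→4, 5→7, 6→5, 7→3

Verify φ preserves adjacency — for each edge of G1, its image is an edge of G2:
  (0,3) → (φ(0),φ(3)) = (0,6) ∈ E(G2) ✓
  (0,7) → (φ(0),φ(7)) = (3,6) ∈ E(G2) ✓
  (1,5) → (φ(1),φ(5)) = (1,7) ∈ E(G2) ✓
  (1,7) → (φ(1),φ(7)) = (1,3) ∈ E(G2) ✓
  (2,3) → (φ(2),φ(3)) = (0,2) ∈ E(G2) ✓
  (2,6) → (φ(2),φ(6)) = (2,5) ∈ E(G2) ✓
  (3,6) → (φ(3),φ(6)) = (0,5) ∈ E(G2) ✓
All 7 edges of G1 map to edges of G2, and |E(G1)| = |E(G2)| = 7, so φ is a bijection on edges as well as vertices. Hence G1 ≅ G2.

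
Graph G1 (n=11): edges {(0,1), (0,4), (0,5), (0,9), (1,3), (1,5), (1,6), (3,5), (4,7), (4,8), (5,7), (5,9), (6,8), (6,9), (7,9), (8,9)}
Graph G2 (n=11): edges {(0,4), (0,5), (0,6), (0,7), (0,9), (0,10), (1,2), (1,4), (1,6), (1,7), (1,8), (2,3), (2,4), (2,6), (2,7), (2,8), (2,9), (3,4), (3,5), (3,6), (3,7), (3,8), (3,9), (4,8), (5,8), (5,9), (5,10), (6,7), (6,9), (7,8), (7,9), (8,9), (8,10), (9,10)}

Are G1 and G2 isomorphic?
No, not isomorphic

The graphs are NOT isomorphic.

Counting triangles (3-cliques): G1 has 5, G2 has 38.
Triangle count is an isomorphism invariant, so differing triangle counts rule out isomorphism.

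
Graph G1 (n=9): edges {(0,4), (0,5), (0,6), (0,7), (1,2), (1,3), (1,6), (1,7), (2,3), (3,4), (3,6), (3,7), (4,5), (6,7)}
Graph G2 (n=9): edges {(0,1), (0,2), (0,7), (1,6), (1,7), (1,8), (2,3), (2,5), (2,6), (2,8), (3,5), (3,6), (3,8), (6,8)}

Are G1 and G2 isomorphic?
Yes, isomorphic

The graphs are isomorphic.
One valid mapping φ: V(G1) → V(G2): 0→1, 1→3, 2→5, 3→2, 4→0, 5→7, 6→6, 7→8, 8→4

Verify φ preserves adjacency — for each edge of G1, its image is an edge of G2:
  (0,4) → (φ(0),φ(4)) = (0,1) ∈ E(G2) ✓
  (0,5) → (φ(0),φ(5)) = (1,7) ∈ E(G2) ✓
  (0,6) → (φ(0),φ(6)) = (1,6) ∈ E(G2) ✓
  (0,7) → (φ(0),φ(7)) = (1,8) ∈ E(G2) ✓
  (1,2) → (φ(1),φ(2)) = (3,5) ∈ E(G2) ✓
  (1,3) → (φ(1),φ(3)) = (2,3) ∈ E(G2) ✓
  (1,6) → (φ(1),φ(6)) = (3,6) ∈ E(G2) ✓
  (1,7) → (φ(1),φ(7)) = (3,8) ∈ E(G2) ✓
  (2,3) → (φ(2),φ(3)) = (2,5) ∈ E(G2) ✓
  (3,4) → (φ(3),φ(4)) = (0,2) ∈ E(G2) ✓
  (3,6) → (φ(3),φ(6)) = (2,6) ∈ E(G2) ✓
  (3,7) → (φ(3),φ(7)) = (2,8) ∈ E(G2) ✓
  (4,5) → (φ(4),φ(5)) = (0,7) ∈ E(G2) ✓
  (6,7) → (φ(6),φ(7)) = (6,8) ∈ E(G2) ✓
All 14 edges of G1 map to edges of G2, and |E(G1)| = |E(G2)| = 14, so φ is a bijection on edges as well as vertices. Hence G1 ≅ G2.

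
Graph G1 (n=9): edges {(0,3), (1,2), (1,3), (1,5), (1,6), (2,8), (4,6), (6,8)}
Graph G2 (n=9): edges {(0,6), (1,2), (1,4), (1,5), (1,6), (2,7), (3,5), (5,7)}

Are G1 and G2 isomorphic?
Yes, isomorphic

The graphs are isomorphic.
One valid mapping φ: V(G1) → V(G2): 0→0, 1→1, 2→2, 3→6, 4→3, 5→4, 6→5, 7→8, 8→7

Verify φ preserves adjacency — for each edge of G1, its image is an edge of G2:
  (0,3) → (φ(0),φ(3)) = (0,6) ∈ E(G2) ✓
  (1,2) → (φ(1),φ(2)) = (1,2) ∈ E(G2) ✓
  (1,3) → (φ(1),φ(3)) = (1,6) ∈ E(G2) ✓
  (1,5) → (φ(1),φ(5)) = (1,4) ∈ E(G2) ✓
  (1,6) → (φ(1),φ(6)) = (1,5) ∈ E(G2) ✓
  (2,8) → (φ(2),φ(8)) = (2,7) ∈ E(G2) ✓
  (4,6) → (φ(4),φ(6)) = (3,5) ∈ E(G2) ✓
  (6,8) → (φ(6),φ(8)) = (5,7) ∈ E(G2) ✓
All 8 edges of G1 map to edges of G2, and |E(G1)| = |E(G2)| = 8, so φ is a bijection on edges as well as vertices. Hence G1 ≅ G2.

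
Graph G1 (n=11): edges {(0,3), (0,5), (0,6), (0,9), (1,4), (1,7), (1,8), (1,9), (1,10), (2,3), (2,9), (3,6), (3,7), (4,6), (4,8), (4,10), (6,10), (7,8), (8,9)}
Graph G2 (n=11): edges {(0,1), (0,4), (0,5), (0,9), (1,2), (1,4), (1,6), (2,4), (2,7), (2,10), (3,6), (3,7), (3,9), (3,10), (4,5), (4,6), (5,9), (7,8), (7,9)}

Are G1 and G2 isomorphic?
Yes, isomorphic

The graphs are isomorphic.
One valid mapping φ: V(G1) → V(G2): 0→7, 1→4, 2→10, 3→3, 4→0, 5→8, 6→9, 7→6, 8→1, 9→2, 10→5

Verify φ preserves adjacency — for each edge of G1, its image is an edge of G2:
  (0,3) → (φ(0),φ(3)) = (3,7) ∈ E(G2) ✓
  (0,5) → (φ(0),φ(5)) = (7,8) ∈ E(G2) ✓
  (0,6) → (φ(0),φ(6)) = (7,9) ∈ E(G2) ✓
  (0,9) → (φ(0),φ(9)) = (2,7) ∈ E(G2) ✓
  (1,4) → (φ(1),φ(4)) = (0,4) ∈ E(G2) ✓
  (1,7) → (φ(1),φ(7)) = (4,6) ∈ E(G2) ✓
  (1,8) → (φ(1),φ(8)) = (1,4) ∈ E(G2) ✓
  (1,9) → (φ(1),φ(9)) = (2,4) ∈ E(G2) ✓
  (1,10) → (φ(1),φ(10)) = (4,5) ∈ E(G2) ✓
  (2,3) → (φ(2),φ(3)) = (3,10) ∈ E(G2) ✓
  (2,9) → (φ(2),φ(9)) = (2,10) ∈ E(G2) ✓
  (3,6) → (φ(3),φ(6)) = (3,9) ∈ E(G2) ✓
  (3,7) → (φ(3),φ(7)) = (3,6) ∈ E(G2) ✓
  (4,6) → (φ(4),φ(6)) = (0,9) ∈ E(G2) ✓
  (4,8) → (φ(4),φ(8)) = (0,1) ∈ E(G2) ✓
  (4,10) → (φ(4),φ(10)) = (0,5) ∈ E(G2) ✓
  (6,10) → (φ(6),φ(10)) = (5,9) ∈ E(G2) ✓
  (7,8) → (φ(7),φ(8)) = (1,6) ∈ E(G2) ✓
  (8,9) → (φ(8),φ(9)) = (1,2) ∈ E(G2) ✓
All 19 edges of G1 map to edges of G2, and |E(G1)| = |E(G2)| = 19, so φ is a bijection on edges as well as vertices. Hence G1 ≅ G2.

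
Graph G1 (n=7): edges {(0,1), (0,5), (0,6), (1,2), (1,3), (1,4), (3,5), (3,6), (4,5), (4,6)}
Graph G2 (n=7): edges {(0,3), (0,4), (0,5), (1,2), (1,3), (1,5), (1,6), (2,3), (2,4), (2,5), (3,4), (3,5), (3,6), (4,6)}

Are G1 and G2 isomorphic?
No, not isomorphic

The graphs are NOT isomorphic.

Degrees in G1: deg(0)=3, deg(1)=4, deg(2)=1, deg(3)=3, deg(4)=3, deg(5)=3, deg(6)=3.
Sorted degree sequence of G1: [4, 3, 3, 3, 3, 3, 1].
Degrees in G2: deg(0)=3, deg(1)=4, deg(2)=4, deg(3)=6, deg(4)=4, deg(5)=4, deg(6)=3.
Sorted degree sequence of G2: [6, 4, 4, 4, 4, 3, 3].
The (sorted) degree sequence is an isomorphism invariant, so since G1 and G2 have different degree sequences they cannot be isomorphic.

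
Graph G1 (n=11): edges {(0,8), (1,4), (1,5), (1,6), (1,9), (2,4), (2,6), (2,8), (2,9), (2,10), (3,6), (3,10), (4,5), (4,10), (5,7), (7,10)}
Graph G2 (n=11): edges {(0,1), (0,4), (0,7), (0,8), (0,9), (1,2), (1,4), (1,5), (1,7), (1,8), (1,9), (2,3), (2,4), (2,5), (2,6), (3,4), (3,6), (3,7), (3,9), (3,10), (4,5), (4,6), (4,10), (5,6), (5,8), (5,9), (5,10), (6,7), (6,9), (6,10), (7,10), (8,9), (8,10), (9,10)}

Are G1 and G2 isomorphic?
No, not isomorphic

The graphs are NOT isomorphic.

Counting triangles (3-cliques): G1 has 2, G2 has 34.
Triangle count is an isomorphism invariant, so differing triangle counts rule out isomorphism.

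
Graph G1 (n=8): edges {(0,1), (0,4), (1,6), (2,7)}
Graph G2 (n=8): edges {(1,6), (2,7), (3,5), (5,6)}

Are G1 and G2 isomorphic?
Yes, isomorphic

The graphs are isomorphic.
One valid mapping φ: V(G1) → V(G2): 0→6, 1→5, 2→7, 3→4, 4→1, 5→0, 6→3, 7→2

Verify φ preserves adjacency — for each edge of G1, its image is an edge of G2:
  (0,1) → (φ(0),φ(1)) = (5,6) ∈ E(G2) ✓
  (0,4) → (φ(0),φ(4)) = (1,6) ∈ E(G2) ✓
  (1,6) → (φ(1),φ(6)) = (3,5) ∈ E(G2) ✓
  (2,7) → (φ(2),φ(7)) = (2,7) ∈ E(G2) ✓
All 4 edges of G1 map to edges of G2, and |E(G1)| = |E(G2)| = 4, so φ is a bijection on edges as well as vertices. Hence G1 ≅ G2.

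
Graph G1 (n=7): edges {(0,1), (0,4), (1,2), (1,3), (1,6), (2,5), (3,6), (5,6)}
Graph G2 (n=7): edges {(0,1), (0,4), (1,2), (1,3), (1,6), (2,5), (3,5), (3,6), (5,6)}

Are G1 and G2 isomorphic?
No, not isomorphic

The graphs are NOT isomorphic.

Counting edges: G1 has 8 edge(s); G2 has 9 edge(s).
Edge count is an isomorphism invariant (a bijection on vertices induces a bijection on edges), so differing edge counts rule out isomorphism.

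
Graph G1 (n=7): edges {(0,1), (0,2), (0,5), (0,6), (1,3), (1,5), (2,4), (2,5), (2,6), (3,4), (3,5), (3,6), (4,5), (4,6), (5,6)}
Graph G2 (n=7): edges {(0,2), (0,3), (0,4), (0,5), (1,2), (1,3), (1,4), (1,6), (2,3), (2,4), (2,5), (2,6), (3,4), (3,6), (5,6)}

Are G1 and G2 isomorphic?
Yes, isomorphic

The graphs are isomorphic.
One valid mapping φ: V(G1) → V(G2): 0→6, 1→5, 2→1, 3→0, 4→4, 5→2, 6→3

Verify φ preserves adjacency — for each edge of G1, its image is an edge of G2:
  (0,1) → (φ(0),φ(1)) = (5,6) ∈ E(G2) ✓
  (0,2) → (φ(0),φ(2)) = (1,6) ∈ E(G2) ✓
  (0,5) → (φ(0),φ(5)) = (2,6) ∈ E(G2) ✓
  (0,6) → (φ(0),φ(6)) = (3,6) ∈ E(G2) ✓
  (1,3) → (φ(1),φ(3)) = (0,5) ∈ E(G2) ✓
  (1,5) → (φ(1),φ(5)) = (2,5) ∈ E(G2) ✓
  (2,4) → (φ(2),φ(4)) = (1,4) ∈ E(G2) ✓
  (2,5) → (φ(2),φ(5)) = (1,2) ∈ E(G2) ✓
  (2,6) → (φ(2),φ(6)) = (1,3) ∈ E(G2) ✓
  (3,4) → (φ(3),φ(4)) = (0,4) ∈ E(G2) ✓
  (3,5) → (φ(3),φ(5)) = (0,2) ∈ E(G2) ✓
  (3,6) → (φ(3),φ(6)) = (0,3) ∈ E(G2) ✓
  (4,5) → (φ(4),φ(5)) = (2,4) ∈ E(G2) ✓
  (4,6) → (φ(4),φ(6)) = (3,4) ∈ E(G2) ✓
  (5,6) → (φ(5),φ(6)) = (2,3) ∈ E(G2) ✓
All 15 edges of G1 map to edges of G2, and |E(G1)| = |E(G2)| = 15, so φ is a bijection on edges as well as vertices. Hence G1 ≅ G2.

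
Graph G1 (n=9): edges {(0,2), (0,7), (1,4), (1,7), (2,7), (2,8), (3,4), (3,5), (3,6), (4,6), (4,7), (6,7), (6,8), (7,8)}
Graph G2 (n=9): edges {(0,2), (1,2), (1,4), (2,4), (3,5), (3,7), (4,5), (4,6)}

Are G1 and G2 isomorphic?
No, not isomorphic

The graphs are NOT isomorphic.

Connected components of G1: 1 component(s) with vertex sets [[0, 1, 2, 3, 4, 5, 6, 7, 8]], sizes [9].
Connected components of G2: 2 component(s) with vertex sets [[8], [0, 1, 2, 3, 4, 5, 6, 7]], sizes [1, 8].
The number of connected components (and the multiset of component sizes) is an isomorphism invariant — an isomorphism maps each component of G1 bijectively onto a component of G2. Since G1 has 1 component(s) and G2 has 2, they cannot be isomorphic.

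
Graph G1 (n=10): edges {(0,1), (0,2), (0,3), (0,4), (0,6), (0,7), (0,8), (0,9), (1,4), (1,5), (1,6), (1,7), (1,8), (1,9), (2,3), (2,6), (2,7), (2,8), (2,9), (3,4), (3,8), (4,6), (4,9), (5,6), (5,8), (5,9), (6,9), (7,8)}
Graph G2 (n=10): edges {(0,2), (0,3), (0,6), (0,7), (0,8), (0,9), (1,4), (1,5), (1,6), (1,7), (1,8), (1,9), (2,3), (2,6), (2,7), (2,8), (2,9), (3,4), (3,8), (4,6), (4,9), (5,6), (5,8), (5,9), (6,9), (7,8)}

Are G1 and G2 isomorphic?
No, not isomorphic

The graphs are NOT isomorphic.

Counting edges: G1 has 28 edge(s); G2 has 26 edge(s).
Edge count is an isomorphism invariant (a bijection on vertices induces a bijection on edges), so differing edge counts rule out isomorphism.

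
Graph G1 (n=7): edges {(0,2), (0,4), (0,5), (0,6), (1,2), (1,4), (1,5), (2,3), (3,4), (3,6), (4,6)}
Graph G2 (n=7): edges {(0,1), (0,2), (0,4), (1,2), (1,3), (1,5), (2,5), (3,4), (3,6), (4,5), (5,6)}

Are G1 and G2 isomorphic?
Yes, isomorphic

The graphs are isomorphic.
One valid mapping φ: V(G1) → V(G2): 0→5, 1→3, 2→4, 3→0, 4→1, 5→6, 6→2

Verify φ preserves adjacency — for each edge of G1, its image is an edge of G2:
  (0,2) → (φ(0),φ(2)) = (4,5) ∈ E(G2) ✓
  (0,4) → (φ(0),φ(4)) = (1,5) ∈ E(G2) ✓
  (0,5) → (φ(0),φ(5)) = (5,6) ∈ E(G2) ✓
  (0,6) → (φ(0),φ(6)) = (2,5) ∈ E(G2) ✓
  (1,2) → (φ(1),φ(2)) = (3,4) ∈ E(G2) ✓
  (1,4) → (φ(1),φ(4)) = (1,3) ∈ E(G2) ✓
  (1,5) → (φ(1),φ(5)) = (3,6) ∈ E(G2) ✓
  (2,3) → (φ(2),φ(3)) = (0,4) ∈ E(G2) ✓
  (3,4) → (φ(3),φ(4)) = (0,1) ∈ E(G2) ✓
  (3,6) → (φ(3),φ(6)) = (0,2) ∈ E(G2) ✓
  (4,6) → (φ(4),φ(6)) = (1,2) ∈ E(G2) ✓
All 11 edges of G1 map to edges of G2, and |E(G1)| = |E(G2)| = 11, so φ is a bijection on edges as well as vertices. Hence G1 ≅ G2.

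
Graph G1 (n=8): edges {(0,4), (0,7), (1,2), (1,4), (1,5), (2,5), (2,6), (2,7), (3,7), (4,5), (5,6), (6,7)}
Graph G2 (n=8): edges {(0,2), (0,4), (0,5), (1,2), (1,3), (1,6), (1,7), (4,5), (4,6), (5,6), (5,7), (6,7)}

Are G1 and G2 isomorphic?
Yes, isomorphic

The graphs are isomorphic.
One valid mapping φ: V(G1) → V(G2): 0→2, 1→4, 2→6, 3→3, 4→0, 5→5, 6→7, 7→1

Verify φ preserves adjacency — for each edge of G1, its image is an edge of G2:
  (0,4) → (φ(0),φ(4)) = (0,2) ∈ E(G2) ✓
  (0,7) → (φ(0),φ(7)) = (1,2) ∈ E(G2) ✓
  (1,2) → (φ(1),φ(2)) = (4,6) ∈ E(G2) ✓
  (1,4) → (φ(1),φ(4)) = (0,4) ∈ E(G2) ✓
  (1,5) → (φ(1),φ(5)) = (4,5) ∈ E(G2) ✓
  (2,5) → (φ(2),φ(5)) = (5,6) ∈ E(G2) ✓
  (2,6) → (φ(2),φ(6)) = (6,7) ∈ E(G2) ✓
  (2,7) → (φ(2),φ(7)) = (1,6) ∈ E(G2) ✓
  (3,7) → (φ(3),φ(7)) = (1,3) ∈ E(G2) ✓
  (4,5) → (φ(4),φ(5)) = (0,5) ∈ E(G2) ✓
  (5,6) → (φ(5),φ(6)) = (5,7) ∈ E(G2) ✓
  (6,7) → (φ(6),φ(7)) = (1,7) ∈ E(G2) ✓
All 12 edges of G1 map to edges of G2, and |E(G1)| = |E(G2)| = 12, so φ is a bijection on edges as well as vertices. Hence G1 ≅ G2.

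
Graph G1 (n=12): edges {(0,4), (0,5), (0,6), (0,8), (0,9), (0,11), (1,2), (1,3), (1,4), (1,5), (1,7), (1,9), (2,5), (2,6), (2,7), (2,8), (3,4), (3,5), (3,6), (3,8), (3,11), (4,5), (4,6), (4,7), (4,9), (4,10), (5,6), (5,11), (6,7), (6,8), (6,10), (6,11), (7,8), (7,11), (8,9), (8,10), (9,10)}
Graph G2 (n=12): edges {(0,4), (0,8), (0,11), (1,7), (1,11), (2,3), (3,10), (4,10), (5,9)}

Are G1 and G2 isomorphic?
No, not isomorphic

The graphs are NOT isomorphic.

Connected components of G1: 1 component(s) with vertex sets [[0, 1, 2, 3, 4, 5, 6, 7, 8, 9, 10, 11]], sizes [12].
Connected components of G2: 3 component(s) with vertex sets [[6], [5, 9], [0, 1, 2, 3, 4, 7, 8, 10, 11]], sizes [1, 2, 9].
The number of connected components (and the multiset of component sizes) is an isomorphism invariant — an isomorphism maps each component of G1 bijectively onto a component of G2. Since G1 has 1 component(s) and G2 has 3, they cannot be isomorphic.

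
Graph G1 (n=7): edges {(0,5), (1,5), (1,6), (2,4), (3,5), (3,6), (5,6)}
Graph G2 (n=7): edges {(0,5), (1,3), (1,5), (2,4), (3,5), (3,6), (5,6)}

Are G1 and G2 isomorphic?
Yes, isomorphic

The graphs are isomorphic.
One valid mapping φ: V(G1) → V(G2): 0→0, 1→6, 2→4, 3→1, 4→2, 5→5, 6→3

Verify φ preserves adjacency — for each edge of G1, its image is an edge of G2:
  (0,5) → (φ(0),φ(5)) = (0,5) ∈ E(G2) ✓
  (1,5) → (φ(1),φ(5)) = (5,6) ∈ E(G2) ✓
  (1,6) → (φ(1),φ(6)) = (3,6) ∈ E(G2) ✓
  (2,4) → (φ(2),φ(4)) = (2,4) ∈ E(G2) ✓
  (3,5) → (φ(3),φ(5)) = (1,5) ∈ E(G2) ✓
  (3,6) → (φ(3),φ(6)) = (1,3) ∈ E(G2) ✓
  (5,6) → (φ(5),φ(6)) = (3,5) ∈ E(G2) ✓
All 7 edges of G1 map to edges of G2, and |E(G1)| = |E(G2)| = 7, so φ is a bijection on edges as well as vertices. Hence G1 ≅ G2.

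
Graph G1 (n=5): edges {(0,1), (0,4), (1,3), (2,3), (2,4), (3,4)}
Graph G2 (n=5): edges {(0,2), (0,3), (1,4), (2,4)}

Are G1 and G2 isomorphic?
No, not isomorphic

The graphs are NOT isomorphic.

Counting triangles (3-cliques): G1 has 1, G2 has 0.
Triangle count is an isomorphism invariant, so differing triangle counts rule out isomorphism.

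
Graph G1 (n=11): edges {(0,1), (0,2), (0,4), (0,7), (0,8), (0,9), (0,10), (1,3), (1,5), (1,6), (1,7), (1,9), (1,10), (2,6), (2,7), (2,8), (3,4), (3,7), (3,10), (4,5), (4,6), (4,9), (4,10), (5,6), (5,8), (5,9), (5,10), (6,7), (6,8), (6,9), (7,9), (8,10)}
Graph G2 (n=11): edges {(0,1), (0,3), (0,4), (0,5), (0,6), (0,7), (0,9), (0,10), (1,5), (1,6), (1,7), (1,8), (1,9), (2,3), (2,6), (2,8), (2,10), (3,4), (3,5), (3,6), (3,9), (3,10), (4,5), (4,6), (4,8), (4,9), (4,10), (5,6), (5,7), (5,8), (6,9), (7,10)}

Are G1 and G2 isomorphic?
No, not isomorphic

The graphs are NOT isomorphic.

Counting triangles (3-cliques): G1 has 28, G2 has 32.
Triangle count is an isomorphism invariant, so differing triangle counts rule out isomorphism.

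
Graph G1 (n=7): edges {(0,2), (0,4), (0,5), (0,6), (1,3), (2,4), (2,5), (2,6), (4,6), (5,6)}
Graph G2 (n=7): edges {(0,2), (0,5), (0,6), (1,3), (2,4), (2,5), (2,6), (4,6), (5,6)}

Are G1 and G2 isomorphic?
No, not isomorphic

The graphs are NOT isomorphic.

Counting edges: G1 has 10 edge(s); G2 has 9 edge(s).
Edge count is an isomorphism invariant (a bijection on vertices induces a bijection on edges), so differing edge counts rule out isomorphism.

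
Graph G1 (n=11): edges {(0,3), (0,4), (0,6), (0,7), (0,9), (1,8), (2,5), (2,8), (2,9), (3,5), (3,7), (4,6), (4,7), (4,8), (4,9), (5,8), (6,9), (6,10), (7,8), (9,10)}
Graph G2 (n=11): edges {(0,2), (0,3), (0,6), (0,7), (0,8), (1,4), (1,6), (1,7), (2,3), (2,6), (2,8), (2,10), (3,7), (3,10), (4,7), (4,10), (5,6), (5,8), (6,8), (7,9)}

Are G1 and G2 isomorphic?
Yes, isomorphic

The graphs are isomorphic.
One valid mapping φ: V(G1) → V(G2): 0→2, 1→9, 2→1, 3→10, 4→0, 5→4, 6→8, 7→3, 8→7, 9→6, 10→5

Verify φ preserves adjacency — for each edge of G1, its image is an edge of G2:
  (0,3) → (φ(0),φ(3)) = (2,10) ∈ E(G2) ✓
  (0,4) → (φ(0),φ(4)) = (0,2) ∈ E(G2) ✓
  (0,6) → (φ(0),φ(6)) = (2,8) ∈ E(G2) ✓
  (0,7) → (φ(0),φ(7)) = (2,3) ∈ E(G2) ✓
  (0,9) → (φ(0),φ(9)) = (2,6) ∈ E(G2) ✓
  (1,8) → (φ(1),φ(8)) = (7,9) ∈ E(G2) ✓
  (2,5) → (φ(2),φ(5)) = (1,4) ∈ E(G2) ✓
  (2,8) → (φ(2),φ(8)) = (1,7) ∈ E(G2) ✓
  (2,9) → (φ(2),φ(9)) = (1,6) ∈ E(G2) ✓
  (3,5) → (φ(3),φ(5)) = (4,10) ∈ E(G2) ✓
  (3,7) → (φ(3),φ(7)) = (3,10) ∈ E(G2) ✓
  (4,6) → (φ(4),φ(6)) = (0,8) ∈ E(G2) ✓
  (4,7) → (φ(4),φ(7)) = (0,3) ∈ E(G2) ✓
  (4,8) → (φ(4),φ(8)) = (0,7) ∈ E(G2) ✓
  (4,9) → (φ(4),φ(9)) = (0,6) ∈ E(G2) ✓
  (5,8) → (φ(5),φ(8)) = (4,7) ∈ E(G2) ✓
  (6,9) → (φ(6),φ(9)) = (6,8) ∈ E(G2) ✓
  (6,10) → (φ(6),φ(10)) = (5,8) ∈ E(G2) ✓
  (7,8) → (φ(7),φ(8)) = (3,7) ∈ E(G2) ✓
  (9,10) → (φ(9),φ(10)) = (5,6) ∈ E(G2) ✓
All 20 edges of G1 map to edges of G2, and |E(G1)| = |E(G2)| = 20, so φ is a bijection on edges as well as vertices. Hence G1 ≅ G2.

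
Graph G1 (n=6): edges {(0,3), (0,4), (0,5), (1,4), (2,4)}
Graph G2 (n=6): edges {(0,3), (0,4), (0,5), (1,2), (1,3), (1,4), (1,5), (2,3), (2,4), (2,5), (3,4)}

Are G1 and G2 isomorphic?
No, not isomorphic

The graphs are NOT isomorphic.

Degrees in G1: deg(0)=3, deg(1)=1, deg(2)=1, deg(3)=1, deg(4)=3, deg(5)=1.
Sorted degree sequence of G1: [3, 3, 1, 1, 1, 1].
Degrees in G2: deg(0)=3, deg(1)=4, deg(2)=4, deg(3)=4, deg(4)=4, deg(5)=3.
Sorted degree sequence of G2: [4, 4, 4, 4, 3, 3].
The (sorted) degree sequence is an isomorphism invariant, so since G1 and G2 have different degree sequences they cannot be isomorphic.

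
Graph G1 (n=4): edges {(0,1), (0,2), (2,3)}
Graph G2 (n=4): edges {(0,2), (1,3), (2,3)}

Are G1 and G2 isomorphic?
Yes, isomorphic

The graphs are isomorphic.
One valid mapping φ: V(G1) → V(G2): 0→2, 1→0, 2→3, 3→1

Verify φ preserves adjacency — for each edge of G1, its image is an edge of G2:
  (0,1) → (φ(0),φ(1)) = (0,2) ∈ E(G2) ✓
  (0,2) → (φ(0),φ(2)) = (2,3) ∈ E(G2) ✓
  (2,3) → (φ(2),φ(3)) = (1,3) ∈ E(G2) ✓
All 3 edges of G1 map to edges of G2, and |E(G1)| = |E(G2)| = 3, so φ is a bijection on edges as well as vertices. Hence G1 ≅ G2.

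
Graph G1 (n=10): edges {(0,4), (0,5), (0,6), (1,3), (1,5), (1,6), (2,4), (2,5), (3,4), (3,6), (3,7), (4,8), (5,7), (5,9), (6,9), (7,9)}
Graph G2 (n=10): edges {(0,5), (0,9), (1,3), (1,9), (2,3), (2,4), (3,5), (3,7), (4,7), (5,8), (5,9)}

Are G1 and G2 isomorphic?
No, not isomorphic

The graphs are NOT isomorphic.

Connected components of G1: 1 component(s) with vertex sets [[0, 1, 2, 3, 4, 5, 6, 7, 8, 9]], sizes [10].
Connected components of G2: 2 component(s) with vertex sets [[6], [0, 1, 2, 3, 4, 5, 7, 8, 9]], sizes [1, 9].
The number of connected components (and the multiset of component sizes) is an isomorphism invariant — an isomorphism maps each component of G1 bijectively onto a component of G2. Since G1 has 1 component(s) and G2 has 2, they cannot be isomorphic.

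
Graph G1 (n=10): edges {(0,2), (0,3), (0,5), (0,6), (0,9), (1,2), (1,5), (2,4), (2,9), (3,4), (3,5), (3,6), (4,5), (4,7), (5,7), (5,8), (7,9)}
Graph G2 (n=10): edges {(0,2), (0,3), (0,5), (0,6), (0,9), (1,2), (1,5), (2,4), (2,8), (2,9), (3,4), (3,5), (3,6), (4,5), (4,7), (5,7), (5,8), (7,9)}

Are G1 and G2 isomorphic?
No, not isomorphic

The graphs are NOT isomorphic.

Counting edges: G1 has 17 edge(s); G2 has 18 edge(s).
Edge count is an isomorphism invariant (a bijection on vertices induces a bijection on edges), so differing edge counts rule out isomorphism.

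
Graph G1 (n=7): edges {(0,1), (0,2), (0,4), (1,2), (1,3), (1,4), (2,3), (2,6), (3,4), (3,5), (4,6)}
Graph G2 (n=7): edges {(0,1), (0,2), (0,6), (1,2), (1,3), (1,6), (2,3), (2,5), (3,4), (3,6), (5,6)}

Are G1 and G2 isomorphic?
Yes, isomorphic

The graphs are isomorphic.
One valid mapping φ: V(G1) → V(G2): 0→0, 1→1, 2→6, 3→3, 4→2, 5→4, 6→5

Verify φ preserves adjacency — for each edge of G1, its image is an edge of G2:
  (0,1) → (φ(0),φ(1)) = (0,1) ∈ E(G2) ✓
  (0,2) → (φ(0),φ(2)) = (0,6) ∈ E(G2) ✓
  (0,4) → (φ(0),φ(4)) = (0,2) ∈ E(G2) ✓
  (1,2) → (φ(1),φ(2)) = (1,6) ∈ E(G2) ✓
  (1,3) → (φ(1),φ(3)) = (1,3) ∈ E(G2) ✓
  (1,4) → (φ(1),φ(4)) = (1,2) ∈ E(G2) ✓
  (2,3) → (φ(2),φ(3)) = (3,6) ∈ E(G2) ✓
  (2,6) → (φ(2),φ(6)) = (5,6) ∈ E(G2) ✓
  (3,4) → (φ(3),φ(4)) = (2,3) ∈ E(G2) ✓
  (3,5) → (φ(3),φ(5)) = (3,4) ∈ E(G2) ✓
  (4,6) → (φ(4),φ(6)) = (2,5) ∈ E(G2) ✓
All 11 edges of G1 map to edges of G2, and |E(G1)| = |E(G2)| = 11, so φ is a bijection on edges as well as vertices. Hence G1 ≅ G2.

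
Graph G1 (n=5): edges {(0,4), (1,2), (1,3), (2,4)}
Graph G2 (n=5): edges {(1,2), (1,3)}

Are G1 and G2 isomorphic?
No, not isomorphic

The graphs are NOT isomorphic.

Counting edges: G1 has 4 edge(s); G2 has 2 edge(s).
Edge count is an isomorphism invariant (a bijection on vertices induces a bijection on edges), so differing edge counts rule out isomorphism.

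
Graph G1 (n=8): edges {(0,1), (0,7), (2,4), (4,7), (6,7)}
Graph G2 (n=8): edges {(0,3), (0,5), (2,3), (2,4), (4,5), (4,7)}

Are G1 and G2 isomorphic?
No, not isomorphic

The graphs are NOT isomorphic.

Degrees in G1: deg(0)=2, deg(1)=1, deg(2)=1, deg(3)=0, deg(4)=2, deg(5)=0, deg(6)=1, deg(7)=3.
Sorted degree sequence of G1: [3, 2, 2, 1, 1, 1, 0, 0].
Degrees in G2: deg(0)=2, deg(1)=0, deg(2)=2, deg(3)=2, deg(4)=3, deg(5)=2, deg(6)=0, deg(7)=1.
Sorted degree sequence of G2: [3, 2, 2, 2, 2, 1, 0, 0].
The (sorted) degree sequence is an isomorphism invariant, so since G1 and G2 have different degree sequences they cannot be isomorphic.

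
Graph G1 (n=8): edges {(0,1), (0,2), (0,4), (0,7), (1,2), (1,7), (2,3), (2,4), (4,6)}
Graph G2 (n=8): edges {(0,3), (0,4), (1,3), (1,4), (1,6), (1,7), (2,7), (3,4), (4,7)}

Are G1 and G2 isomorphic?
Yes, isomorphic

The graphs are isomorphic.
One valid mapping φ: V(G1) → V(G2): 0→4, 1→3, 2→1, 3→6, 4→7, 5→5, 6→2, 7→0

Verify φ preserves adjacency — for each edge of G1, its image is an edge of G2:
  (0,1) → (φ(0),φ(1)) = (3,4) ∈ E(G2) ✓
  (0,2) → (φ(0),φ(2)) = (1,4) ∈ E(G2) ✓
  (0,4) → (φ(0),φ(4)) = (4,7) ∈ E(G2) ✓
  (0,7) → (φ(0),φ(7)) = (0,4) ∈ E(G2) ✓
  (1,2) → (φ(1),φ(2)) = (1,3) ∈ E(G2) ✓
  (1,7) → (φ(1),φ(7)) = (0,3) ∈ E(G2) ✓
  (2,3) → (φ(2),φ(3)) = (1,6) ∈ E(G2) ✓
  (2,4) → (φ(2),φ(4)) = (1,7) ∈ E(G2) ✓
  (4,6) → (φ(4),φ(6)) = (2,7) ∈ E(G2) ✓
All 9 edges of G1 map to edges of G2, and |E(G1)| = |E(G2)| = 9, so φ is a bijection on edges as well as vertices. Hence G1 ≅ G2.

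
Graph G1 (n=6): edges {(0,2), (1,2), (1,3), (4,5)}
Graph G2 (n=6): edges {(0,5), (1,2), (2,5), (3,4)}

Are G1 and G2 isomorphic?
Yes, isomorphic

The graphs are isomorphic.
One valid mapping φ: V(G1) → V(G2): 0→0, 1→2, 2→5, 3→1, 4→3, 5→4

Verify φ preserves adjacency — for each edge of G1, its image is an edge of G2:
  (0,2) → (φ(0),φ(2)) = (0,5) ∈ E(G2) ✓
  (1,2) → (φ(1),φ(2)) = (2,5) ∈ E(G2) ✓
  (1,3) → (φ(1),φ(3)) = (1,2) ∈ E(G2) ✓
  (4,5) → (φ(4),φ(5)) = (3,4) ∈ E(G2) ✓
All 4 edges of G1 map to edges of G2, and |E(G1)| = |E(G2)| = 4, so φ is a bijection on edges as well as vertices. Hence G1 ≅ G2.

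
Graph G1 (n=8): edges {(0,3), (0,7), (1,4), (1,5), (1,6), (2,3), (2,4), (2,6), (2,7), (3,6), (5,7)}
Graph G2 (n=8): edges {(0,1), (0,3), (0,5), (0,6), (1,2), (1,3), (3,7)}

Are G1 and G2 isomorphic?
No, not isomorphic

The graphs are NOT isomorphic.

Degrees in G1: deg(0)=2, deg(1)=3, deg(2)=4, deg(3)=3, deg(4)=2, deg(5)=2, deg(6)=3, deg(7)=3.
Sorted degree sequence of G1: [4, 3, 3, 3, 3, 2, 2, 2].
Degrees in G2: deg(0)=4, deg(1)=3, deg(2)=1, deg(3)=3, deg(4)=0, deg(5)=1, deg(6)=1, deg(7)=1.
Sorted degree sequence of G2: [4, 3, 3, 1, 1, 1, 1, 0].
The (sorted) degree sequence is an isomorphism invariant, so since G1 and G2 have different degree sequences they cannot be isomorphic.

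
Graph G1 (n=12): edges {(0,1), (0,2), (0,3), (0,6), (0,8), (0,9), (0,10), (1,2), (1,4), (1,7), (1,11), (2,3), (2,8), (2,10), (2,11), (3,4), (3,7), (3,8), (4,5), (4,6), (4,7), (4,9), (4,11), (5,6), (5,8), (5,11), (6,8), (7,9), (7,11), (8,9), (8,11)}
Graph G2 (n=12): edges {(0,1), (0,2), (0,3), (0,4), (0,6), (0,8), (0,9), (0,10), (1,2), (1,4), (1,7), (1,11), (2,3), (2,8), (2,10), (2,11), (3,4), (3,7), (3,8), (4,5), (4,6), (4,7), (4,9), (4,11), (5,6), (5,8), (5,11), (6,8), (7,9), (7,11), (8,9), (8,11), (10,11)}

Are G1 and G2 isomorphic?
No, not isomorphic

The graphs are NOT isomorphic.

Counting edges: G1 has 31 edge(s); G2 has 33 edge(s).
Edge count is an isomorphism invariant (a bijection on vertices induces a bijection on edges), so differing edge counts rule out isomorphism.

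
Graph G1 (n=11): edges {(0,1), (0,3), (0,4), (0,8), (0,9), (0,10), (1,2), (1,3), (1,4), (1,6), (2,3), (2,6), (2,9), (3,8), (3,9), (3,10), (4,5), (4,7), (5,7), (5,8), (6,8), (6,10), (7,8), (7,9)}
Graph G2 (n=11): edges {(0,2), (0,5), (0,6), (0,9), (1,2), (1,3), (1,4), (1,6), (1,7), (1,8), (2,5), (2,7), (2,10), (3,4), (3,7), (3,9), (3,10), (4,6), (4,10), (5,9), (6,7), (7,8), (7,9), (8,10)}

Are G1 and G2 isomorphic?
Yes, isomorphic

The graphs are isomorphic.
One valid mapping φ: V(G1) → V(G2): 0→7, 1→3, 2→4, 3→1, 4→9, 5→5, 6→10, 7→0, 8→2, 9→6, 10→8

Verify φ preserves adjacency — for each edge of G1, its image is an edge of G2:
  (0,1) → (φ(0),φ(1)) = (3,7) ∈ E(G2) ✓
  (0,3) → (φ(0),φ(3)) = (1,7) ∈ E(G2) ✓
  (0,4) → (φ(0),φ(4)) = (7,9) ∈ E(G2) ✓
  (0,8) → (φ(0),φ(8)) = (2,7) ∈ E(G2) ✓
  (0,9) → (φ(0),φ(9)) = (6,7) ∈ E(G2) ✓
  (0,10) → (φ(0),φ(10)) = (7,8) ∈ E(G2) ✓
  (1,2) → (φ(1),φ(2)) = (3,4) ∈ E(G2) ✓
  (1,3) → (φ(1),φ(3)) = (1,3) ∈ E(G2) ✓
  (1,4) → (φ(1),φ(4)) = (3,9) ∈ E(G2) ✓
  (1,6) → (φ(1),φ(6)) = (3,10) ∈ E(G2) ✓
  (2,3) → (φ(2),φ(3)) = (1,4) ∈ E(G2) ✓
  (2,6) → (φ(2),φ(6)) = (4,10) ∈ E(G2) ✓
  (2,9) → (φ(2),φ(9)) = (4,6) ∈ E(G2) ✓
  (3,8) → (φ(3),φ(8)) = (1,2) ∈ E(G2) ✓
  (3,9) → (φ(3),φ(9)) = (1,6) ∈ E(G2) ✓
  (3,10) → (φ(3),φ(10)) = (1,8) ∈ E(G2) ✓
  (4,5) → (φ(4),φ(5)) = (5,9) ∈ E(G2) ✓
  (4,7) → (φ(4),φ(7)) = (0,9) ∈ E(G2) ✓
  (5,7) → (φ(5),φ(7)) = (0,5) ∈ E(G2) ✓
  (5,8) → (φ(5),φ(8)) = (2,5) ∈ E(G2) ✓
  (6,8) → (φ(6),φ(8)) = (2,10) ∈ E(G2) ✓
  (6,10) → (φ(6),φ(10)) = (8,10) ∈ E(G2) ✓
  (7,8) → (φ(7),φ(8)) = (0,2) ∈ E(G2) ✓
  (7,9) → (φ(7),φ(9)) = (0,6) ∈ E(G2) ✓
All 24 edges of G1 map to edges of G2, and |E(G1)| = |E(G2)| = 24, so φ is a bijection on edges as well as vertices. Hence G1 ≅ G2.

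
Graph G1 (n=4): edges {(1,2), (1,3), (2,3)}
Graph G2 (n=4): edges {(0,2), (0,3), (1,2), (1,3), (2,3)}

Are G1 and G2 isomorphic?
No, not isomorphic

The graphs are NOT isomorphic.

Counting edges: G1 has 3 edge(s); G2 has 5 edge(s).
Edge count is an isomorphism invariant (a bijection on vertices induces a bijection on edges), so differing edge counts rule out isomorphism.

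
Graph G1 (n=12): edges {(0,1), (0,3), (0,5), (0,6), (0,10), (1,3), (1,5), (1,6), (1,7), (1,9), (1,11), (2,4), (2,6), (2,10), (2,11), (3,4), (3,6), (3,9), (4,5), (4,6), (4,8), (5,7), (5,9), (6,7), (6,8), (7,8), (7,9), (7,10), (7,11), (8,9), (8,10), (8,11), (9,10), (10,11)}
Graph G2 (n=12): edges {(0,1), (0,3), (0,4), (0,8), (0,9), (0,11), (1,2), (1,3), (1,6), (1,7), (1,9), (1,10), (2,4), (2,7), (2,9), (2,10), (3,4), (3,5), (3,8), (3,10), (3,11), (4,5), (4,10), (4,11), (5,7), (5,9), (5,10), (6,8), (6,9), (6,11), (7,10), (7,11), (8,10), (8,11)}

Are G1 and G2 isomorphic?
Yes, isomorphic

The graphs are isomorphic.
One valid mapping φ: V(G1) → V(G2): 0→7, 1→10, 2→6, 3→2, 4→9, 5→5, 6→1, 7→3, 8→0, 9→4, 10→11, 11→8

Verify φ preserves adjacency — for each edge of G1, its image is an edge of G2:
  (0,1) → (φ(0),φ(1)) = (7,10) ∈ E(G2) ✓
  (0,3) → (φ(0),φ(3)) = (2,7) ∈ E(G2) ✓
  (0,5) → (φ(0),φ(5)) = (5,7) ∈ E(G2) ✓
  (0,6) → (φ(0),φ(6)) = (1,7) ∈ E(G2) ✓
  (0,10) → (φ(0),φ(10)) = (7,11) ∈ E(G2) ✓
  (1,3) → (φ(1),φ(3)) = (2,10) ∈ E(G2) ✓
  (1,5) → (φ(1),φ(5)) = (5,10) ∈ E(G2) ✓
  (1,6) → (φ(1),φ(6)) = (1,10) ∈ E(G2) ✓
  (1,7) → (φ(1),φ(7)) = (3,10) ∈ E(G2) ✓
  (1,9) → (φ(1),φ(9)) = (4,10) ∈ E(G2) ✓
  (1,11) → (φ(1),φ(11)) = (8,10) ∈ E(G2) ✓
  (2,4) → (φ(2),φ(4)) = (6,9) ∈ E(G2) ✓
  (2,6) → (φ(2),φ(6)) = (1,6) ∈ E(G2) ✓
  (2,10) → (φ(2),φ(10)) = (6,11) ∈ E(G2) ✓
  (2,11) → (φ(2),φ(11)) = (6,8) ∈ E(G2) ✓
  (3,4) → (φ(3),φ(4)) = (2,9) ∈ E(G2) ✓
  (3,6) → (φ(3),φ(6)) = (1,2) ∈ E(G2) ✓
  (3,9) → (φ(3),φ(9)) = (2,4) ∈ E(G2) ✓
  (4,5) → (φ(4),φ(5)) = (5,9) ∈ E(G2) ✓
  (4,6) → (φ(4),φ(6)) = (1,9) ∈ E(G2) ✓
  (4,8) → (φ(4),φ(8)) = (0,9) ∈ E(G2) ✓
  (5,7) → (φ(5),φ(7)) = (3,5) ∈ E(G2) ✓
  (5,9) → (φ(5),φ(9)) = (4,5) ∈ E(G2) ✓
  (6,7) → (φ(6),φ(7)) = (1,3) ∈ E(G2) ✓
  (6,8) → (φ(6),φ(8)) = (0,1) ∈ E(G2) ✓
  (7,8) → (φ(7),φ(8)) = (0,3) ∈ E(G2) ✓
  (7,9) → (φ(7),φ(9)) = (3,4) ∈ E(G2) ✓
  (7,10) → (φ(7),φ(10)) = (3,11) ∈ E(G2) ✓
  (7,11) → (φ(7),φ(11)) = (3,8) ∈ E(G2) ✓
  (8,9) → (φ(8),φ(9)) = (0,4) ∈ E(G2) ✓
  (8,10) → (φ(8),φ(10)) = (0,11) ∈ E(G2) ✓
  (8,11) → (φ(8),φ(11)) = (0,8) ∈ E(G2) ✓
  (9,10) → (φ(9),φ(10)) = (4,11) ∈ E(G2) ✓
  (10,11) → (φ(10),φ(11)) = (8,11) ∈ E(G2) ✓
All 34 edges of G1 map to edges of G2, and |E(G1)| = |E(G2)| = 34, so φ is a bijection on edges as well as vertices. Hence G1 ≅ G2.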